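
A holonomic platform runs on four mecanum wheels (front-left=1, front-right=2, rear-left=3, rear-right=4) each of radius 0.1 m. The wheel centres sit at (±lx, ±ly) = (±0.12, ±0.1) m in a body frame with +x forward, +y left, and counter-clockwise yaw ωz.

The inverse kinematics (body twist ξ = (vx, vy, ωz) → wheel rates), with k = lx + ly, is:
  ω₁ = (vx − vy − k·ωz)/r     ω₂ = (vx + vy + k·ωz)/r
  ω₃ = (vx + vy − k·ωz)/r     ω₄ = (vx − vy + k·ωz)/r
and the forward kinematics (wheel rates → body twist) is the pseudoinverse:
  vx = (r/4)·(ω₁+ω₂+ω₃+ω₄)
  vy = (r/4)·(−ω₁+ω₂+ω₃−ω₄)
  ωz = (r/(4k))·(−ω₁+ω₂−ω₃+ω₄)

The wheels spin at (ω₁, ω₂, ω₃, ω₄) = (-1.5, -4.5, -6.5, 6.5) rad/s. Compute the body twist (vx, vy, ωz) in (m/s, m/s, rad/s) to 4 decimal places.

(-0.1500, -0.4000, 1.1364)

k = lx + ly = 0.12 + 0.1 = 0.2200
ω₁+ω₂+ω₃+ω₄ = -6.0000  →  vx = (0.1/4)·-6.0000 = -0.1500
−ω₁+ω₂+ω₃−ω₄ = -16.0000  →  vy = (0.1/4)·-16.0000 = -0.4000
−ω₁+ω₂−ω₃+ω₄ = 10.0000  →  ωz = (0.1/0.8800)·10.0000 = 1.1364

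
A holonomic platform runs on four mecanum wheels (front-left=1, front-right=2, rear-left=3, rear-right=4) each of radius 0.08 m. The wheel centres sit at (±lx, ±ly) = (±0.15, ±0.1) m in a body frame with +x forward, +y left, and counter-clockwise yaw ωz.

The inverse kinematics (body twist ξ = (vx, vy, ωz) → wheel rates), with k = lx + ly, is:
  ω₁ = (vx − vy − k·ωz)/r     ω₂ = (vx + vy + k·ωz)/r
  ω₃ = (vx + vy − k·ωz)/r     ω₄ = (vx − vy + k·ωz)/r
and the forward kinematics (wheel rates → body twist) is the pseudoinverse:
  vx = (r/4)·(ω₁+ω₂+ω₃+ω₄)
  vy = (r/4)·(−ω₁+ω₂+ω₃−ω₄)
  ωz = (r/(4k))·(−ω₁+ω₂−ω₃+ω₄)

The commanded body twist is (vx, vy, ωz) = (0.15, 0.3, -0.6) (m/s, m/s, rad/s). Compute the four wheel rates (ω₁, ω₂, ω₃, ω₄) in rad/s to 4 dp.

(0.0000, 3.7500, 7.5000, -3.7500)

k = lx + ly = 0.15 + 0.1 = 0.2500;  k·ωz = 0.2500·-0.6 = -0.1500
ω₁ (FL) = (vx − vy − k·ωz)/r = 0.0000/0.08 = 0.0000
ω₂ (FR) = (vx + vy + k·ωz)/r = 0.3000/0.08 = 3.7500
ω₃ (RL) = (vx + vy − k·ωz)/r = 0.6000/0.08 = 7.5000
ω₄ (RR) = (vx − vy + k·ωz)/r = -0.3000/0.08 = -3.7500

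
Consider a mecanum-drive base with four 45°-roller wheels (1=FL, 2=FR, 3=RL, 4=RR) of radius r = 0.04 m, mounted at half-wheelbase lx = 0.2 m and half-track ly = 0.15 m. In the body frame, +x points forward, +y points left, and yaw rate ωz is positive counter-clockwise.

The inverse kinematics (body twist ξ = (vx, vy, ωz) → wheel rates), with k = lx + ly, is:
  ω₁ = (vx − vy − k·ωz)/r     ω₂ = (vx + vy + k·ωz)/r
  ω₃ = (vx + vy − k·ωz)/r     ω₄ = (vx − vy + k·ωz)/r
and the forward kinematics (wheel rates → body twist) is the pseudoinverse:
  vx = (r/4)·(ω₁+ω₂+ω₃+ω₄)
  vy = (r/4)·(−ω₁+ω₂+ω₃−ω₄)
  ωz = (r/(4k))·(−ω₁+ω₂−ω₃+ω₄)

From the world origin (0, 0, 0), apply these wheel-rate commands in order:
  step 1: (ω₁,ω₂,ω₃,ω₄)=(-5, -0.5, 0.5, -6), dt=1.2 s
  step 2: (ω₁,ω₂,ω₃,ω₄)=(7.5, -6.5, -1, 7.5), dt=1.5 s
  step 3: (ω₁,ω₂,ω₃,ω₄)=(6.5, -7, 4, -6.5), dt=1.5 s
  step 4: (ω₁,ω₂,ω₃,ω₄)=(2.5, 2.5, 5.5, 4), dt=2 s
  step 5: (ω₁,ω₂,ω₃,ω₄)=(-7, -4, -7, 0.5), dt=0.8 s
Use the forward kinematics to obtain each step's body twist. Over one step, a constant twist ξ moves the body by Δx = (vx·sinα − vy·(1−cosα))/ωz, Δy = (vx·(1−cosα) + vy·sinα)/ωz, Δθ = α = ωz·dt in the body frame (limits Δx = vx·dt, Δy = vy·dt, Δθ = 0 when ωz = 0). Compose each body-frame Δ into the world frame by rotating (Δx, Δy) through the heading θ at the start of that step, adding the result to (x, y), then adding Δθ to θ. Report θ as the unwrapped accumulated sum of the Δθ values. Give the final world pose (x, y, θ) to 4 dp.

(-0.1268, -0.3670, -1.1786)

step 1: ξ=(vx,vy,ωz)=(-0.1100, 0.1100, -0.0571), dt=1.2 → body Δ=(-0.1274, 0.1364, -0.0686) → world pose (-0.1274, 0.1364, -0.0686)
step 2: ξ=(vx,vy,ωz)=(0.0750, -0.2250, -0.1571), dt=1.5 → body Δ=(0.0719, -0.3476, -0.2357) → world pose (-0.0795, -0.2153, -0.3043)
step 3: ξ=(vx,vy,ωz)=(-0.0300, -0.0300, -0.6857), dt=1.5 → body Δ=(-0.0586, -0.0163, -1.0286) → world pose (-0.1403, -0.2132, -1.3329)
step 4: ξ=(vx,vy,ωz)=(0.1450, 0.0150, -0.0429), dt=2.0 → body Δ=(0.2909, 0.0175, -0.0857) → world pose (-0.0547, -0.4918, -1.4186)
step 5: ξ=(vx,vy,ωz)=(-0.1750, -0.0450, 0.3000), dt=0.8 → body Δ=(-0.1344, -0.0524, 0.2400) → world pose (-0.1268, -0.3670, -1.1786)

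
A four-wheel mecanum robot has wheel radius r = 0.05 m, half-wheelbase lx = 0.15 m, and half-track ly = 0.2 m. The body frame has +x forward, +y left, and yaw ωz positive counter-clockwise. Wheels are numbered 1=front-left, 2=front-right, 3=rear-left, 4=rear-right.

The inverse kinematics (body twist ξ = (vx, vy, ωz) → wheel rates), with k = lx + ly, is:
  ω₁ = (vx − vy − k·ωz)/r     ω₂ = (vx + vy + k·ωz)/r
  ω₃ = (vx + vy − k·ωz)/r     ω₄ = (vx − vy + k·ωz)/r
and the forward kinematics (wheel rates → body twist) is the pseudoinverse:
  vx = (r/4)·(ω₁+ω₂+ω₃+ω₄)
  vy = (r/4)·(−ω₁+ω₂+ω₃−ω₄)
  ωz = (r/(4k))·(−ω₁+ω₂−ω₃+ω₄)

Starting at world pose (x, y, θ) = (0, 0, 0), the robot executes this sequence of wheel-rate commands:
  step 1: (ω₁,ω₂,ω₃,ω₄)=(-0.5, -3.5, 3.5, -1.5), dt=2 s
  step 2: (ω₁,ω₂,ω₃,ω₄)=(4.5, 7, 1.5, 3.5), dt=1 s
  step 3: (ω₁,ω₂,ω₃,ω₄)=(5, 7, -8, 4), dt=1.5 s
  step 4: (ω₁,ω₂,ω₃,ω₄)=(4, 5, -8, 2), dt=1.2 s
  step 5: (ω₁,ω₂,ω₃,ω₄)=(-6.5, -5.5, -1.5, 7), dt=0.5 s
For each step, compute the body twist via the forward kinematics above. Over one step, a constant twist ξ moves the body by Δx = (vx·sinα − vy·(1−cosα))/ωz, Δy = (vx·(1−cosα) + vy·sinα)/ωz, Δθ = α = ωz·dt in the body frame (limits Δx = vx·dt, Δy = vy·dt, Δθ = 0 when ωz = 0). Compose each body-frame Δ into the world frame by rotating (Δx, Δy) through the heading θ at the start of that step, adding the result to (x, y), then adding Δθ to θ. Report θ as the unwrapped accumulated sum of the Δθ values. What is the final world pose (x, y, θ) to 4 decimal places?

(0.4124, -0.3676, 0.9804)

step 1: ξ=(vx,vy,ωz)=(-0.0250, 0.0250, -0.2857), dt=2.0 → body Δ=(-0.0334, 0.0612, -0.5714) → world pose (-0.0334, 0.0612, -0.5714)
step 2: ξ=(vx,vy,ωz)=(0.2063, 0.0063, 0.1607), dt=1.0 → body Δ=(0.2049, 0.0228, 0.1607) → world pose (0.1512, -0.0304, -0.4107)
step 3: ξ=(vx,vy,ωz)=(0.1000, -0.1250, 0.5000), dt=1.5 → body Δ=(0.2034, -0.1167, 0.7500) → world pose (0.2911, -0.2187, 0.3393)
step 4: ξ=(vx,vy,ωz)=(0.0375, -0.1125, 0.3929), dt=1.2 → body Δ=(0.0746, -0.1196, 0.4714) → world pose (0.4012, -0.3067, 0.8107)
step 5: ξ=(vx,vy,ωz)=(-0.0813, -0.0938, 0.3393), dt=0.5 → body Δ=(-0.0365, -0.0501, 0.1696) → world pose (0.4124, -0.3676, 0.9804)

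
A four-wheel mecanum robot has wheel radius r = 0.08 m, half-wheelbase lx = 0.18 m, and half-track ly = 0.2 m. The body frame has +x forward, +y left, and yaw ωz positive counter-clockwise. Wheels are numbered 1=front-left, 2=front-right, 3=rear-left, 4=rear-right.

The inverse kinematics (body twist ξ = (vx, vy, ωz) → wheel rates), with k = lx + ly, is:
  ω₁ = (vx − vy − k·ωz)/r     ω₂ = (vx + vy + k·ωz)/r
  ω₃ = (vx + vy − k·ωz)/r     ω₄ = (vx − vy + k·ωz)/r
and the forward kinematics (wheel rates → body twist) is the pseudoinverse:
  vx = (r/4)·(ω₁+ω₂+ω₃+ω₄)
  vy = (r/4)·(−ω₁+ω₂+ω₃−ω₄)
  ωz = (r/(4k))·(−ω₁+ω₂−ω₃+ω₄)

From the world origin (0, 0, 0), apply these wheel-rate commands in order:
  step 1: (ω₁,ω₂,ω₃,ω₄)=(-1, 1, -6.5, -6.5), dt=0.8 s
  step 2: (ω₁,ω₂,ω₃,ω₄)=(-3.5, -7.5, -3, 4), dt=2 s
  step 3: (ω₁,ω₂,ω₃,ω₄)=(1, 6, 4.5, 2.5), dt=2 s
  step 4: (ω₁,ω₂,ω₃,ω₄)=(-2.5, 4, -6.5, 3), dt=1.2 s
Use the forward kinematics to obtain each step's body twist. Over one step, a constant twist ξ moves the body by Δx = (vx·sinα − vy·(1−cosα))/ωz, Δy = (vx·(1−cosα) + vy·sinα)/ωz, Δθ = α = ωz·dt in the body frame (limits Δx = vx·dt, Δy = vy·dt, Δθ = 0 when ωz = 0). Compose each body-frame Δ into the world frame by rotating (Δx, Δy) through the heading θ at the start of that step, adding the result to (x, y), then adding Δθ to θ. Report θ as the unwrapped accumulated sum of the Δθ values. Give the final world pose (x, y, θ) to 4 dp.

step 1: ξ=(vx,vy,ωz)=(-0.2600, 0.0400, 0.1053), dt=0.8 → body Δ=(-0.2091, 0.0232, 0.0842) → world pose (-0.2091, 0.0232, 0.0842)
step 2: ξ=(vx,vy,ωz)=(-0.2000, -0.2200, 0.1579), dt=2.0 → body Δ=(-0.3245, -0.4954, 0.3158) → world pose (-0.4908, -0.4977, 0.4000)
step 3: ξ=(vx,vy,ωz)=(0.2800, 0.1400, 0.1579), dt=2.0 → body Δ=(0.5069, 0.3631, 0.3158) → world pose (-0.1653, 0.0341, 0.7158)
step 4: ξ=(vx,vy,ωz)=(-0.0400, -0.0600, 0.8421), dt=1.2 → body Δ=(-0.0069, -0.0826, 1.0105) → world pose (-0.1162, -0.0327, 1.7263)

(-0.1162, -0.0327, 1.7263)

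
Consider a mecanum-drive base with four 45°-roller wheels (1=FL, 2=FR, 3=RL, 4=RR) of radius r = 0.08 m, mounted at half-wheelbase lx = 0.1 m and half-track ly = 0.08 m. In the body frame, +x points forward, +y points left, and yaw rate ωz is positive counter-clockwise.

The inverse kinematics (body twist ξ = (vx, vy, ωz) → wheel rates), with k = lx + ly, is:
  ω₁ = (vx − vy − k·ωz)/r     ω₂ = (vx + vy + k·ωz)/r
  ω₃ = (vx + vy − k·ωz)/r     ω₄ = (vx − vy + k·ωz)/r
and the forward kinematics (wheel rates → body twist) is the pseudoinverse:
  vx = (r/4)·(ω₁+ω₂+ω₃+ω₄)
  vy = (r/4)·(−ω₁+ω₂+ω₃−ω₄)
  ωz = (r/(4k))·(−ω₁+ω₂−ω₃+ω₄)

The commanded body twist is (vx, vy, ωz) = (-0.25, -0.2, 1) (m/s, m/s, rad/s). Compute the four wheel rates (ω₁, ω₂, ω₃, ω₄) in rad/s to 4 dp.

k = lx + ly = 0.1 + 0.08 = 0.1800;  k·ωz = 0.1800·1 = 0.1800
ω₁ (FL) = (vx − vy − k·ωz)/r = -0.2300/0.08 = -2.8750
ω₂ (FR) = (vx + vy + k·ωz)/r = -0.2700/0.08 = -3.3750
ω₃ (RL) = (vx + vy − k·ωz)/r = -0.6300/0.08 = -7.8750
ω₄ (RR) = (vx − vy + k·ωz)/r = 0.1300/0.08 = 1.6250

(-2.8750, -3.3750, -7.8750, 1.6250)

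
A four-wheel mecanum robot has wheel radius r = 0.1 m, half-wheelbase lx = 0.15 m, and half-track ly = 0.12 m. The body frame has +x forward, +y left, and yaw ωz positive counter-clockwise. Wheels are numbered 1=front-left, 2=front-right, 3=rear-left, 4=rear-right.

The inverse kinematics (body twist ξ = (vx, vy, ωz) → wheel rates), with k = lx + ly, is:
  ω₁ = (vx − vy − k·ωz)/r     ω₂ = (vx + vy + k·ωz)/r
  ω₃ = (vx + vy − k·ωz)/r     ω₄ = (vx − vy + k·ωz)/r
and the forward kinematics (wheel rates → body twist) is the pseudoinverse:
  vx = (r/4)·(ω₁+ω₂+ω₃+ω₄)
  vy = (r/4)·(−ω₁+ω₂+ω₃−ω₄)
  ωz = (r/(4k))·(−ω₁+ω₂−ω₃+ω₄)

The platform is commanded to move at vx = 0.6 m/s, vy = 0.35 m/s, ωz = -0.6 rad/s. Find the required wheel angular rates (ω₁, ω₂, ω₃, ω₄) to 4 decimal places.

k = lx + ly = 0.15 + 0.12 = 0.2700;  k·ωz = 0.2700·-0.6 = -0.1620
ω₁ (FL) = (vx − vy − k·ωz)/r = 0.4120/0.1 = 4.1200
ω₂ (FR) = (vx + vy + k·ωz)/r = 0.7880/0.1 = 7.8800
ω₃ (RL) = (vx + vy − k·ωz)/r = 1.1120/0.1 = 11.1200
ω₄ (RR) = (vx − vy + k·ωz)/r = 0.0880/0.1 = 0.8800

(4.1200, 7.8800, 11.1200, 0.8800)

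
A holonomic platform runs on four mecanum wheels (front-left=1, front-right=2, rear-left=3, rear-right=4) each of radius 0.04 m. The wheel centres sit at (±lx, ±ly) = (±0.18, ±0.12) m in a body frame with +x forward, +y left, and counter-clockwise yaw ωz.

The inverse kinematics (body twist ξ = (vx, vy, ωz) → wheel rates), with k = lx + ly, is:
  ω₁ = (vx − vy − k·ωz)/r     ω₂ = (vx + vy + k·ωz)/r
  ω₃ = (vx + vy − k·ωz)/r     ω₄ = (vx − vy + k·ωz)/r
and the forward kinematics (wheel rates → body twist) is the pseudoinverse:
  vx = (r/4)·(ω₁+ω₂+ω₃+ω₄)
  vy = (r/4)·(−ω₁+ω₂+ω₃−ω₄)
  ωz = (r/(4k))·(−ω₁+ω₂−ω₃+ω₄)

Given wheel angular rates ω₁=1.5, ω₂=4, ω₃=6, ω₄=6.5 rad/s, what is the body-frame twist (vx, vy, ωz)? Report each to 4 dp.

(0.1800, 0.0200, 0.1000)

k = lx + ly = 0.18 + 0.12 = 0.3000
ω₁+ω₂+ω₃+ω₄ = 18.0000  →  vx = (0.04/4)·18.0000 = 0.1800
−ω₁+ω₂+ω₃−ω₄ = 2.0000  →  vy = (0.04/4)·2.0000 = 0.0200
−ω₁+ω₂−ω₃+ω₄ = 3.0000  →  ωz = (0.04/1.2000)·3.0000 = 0.1000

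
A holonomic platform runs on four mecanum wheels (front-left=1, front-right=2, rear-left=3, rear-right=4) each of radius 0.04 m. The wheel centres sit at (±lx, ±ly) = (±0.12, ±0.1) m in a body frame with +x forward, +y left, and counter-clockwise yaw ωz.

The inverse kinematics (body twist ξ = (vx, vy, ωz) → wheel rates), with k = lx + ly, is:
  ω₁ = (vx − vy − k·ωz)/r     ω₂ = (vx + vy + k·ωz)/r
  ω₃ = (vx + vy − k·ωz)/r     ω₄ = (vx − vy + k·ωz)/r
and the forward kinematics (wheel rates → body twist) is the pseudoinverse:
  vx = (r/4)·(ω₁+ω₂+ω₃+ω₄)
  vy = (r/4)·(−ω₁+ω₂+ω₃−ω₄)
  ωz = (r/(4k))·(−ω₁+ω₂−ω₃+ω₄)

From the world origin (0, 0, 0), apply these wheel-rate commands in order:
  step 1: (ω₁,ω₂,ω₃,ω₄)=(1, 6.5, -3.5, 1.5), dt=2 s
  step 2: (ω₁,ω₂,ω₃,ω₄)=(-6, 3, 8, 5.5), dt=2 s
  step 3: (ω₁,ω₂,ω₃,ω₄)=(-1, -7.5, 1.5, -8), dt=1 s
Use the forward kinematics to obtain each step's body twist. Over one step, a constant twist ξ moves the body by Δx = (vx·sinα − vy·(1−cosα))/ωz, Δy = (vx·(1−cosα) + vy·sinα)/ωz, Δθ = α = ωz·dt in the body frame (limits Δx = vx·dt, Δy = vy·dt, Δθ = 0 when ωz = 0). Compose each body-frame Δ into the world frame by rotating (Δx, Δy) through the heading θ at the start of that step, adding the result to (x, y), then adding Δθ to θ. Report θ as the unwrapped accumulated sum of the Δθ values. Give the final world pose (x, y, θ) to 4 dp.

step 1: ξ=(vx,vy,ωz)=(0.0550, 0.0050, 0.4773), dt=2.0 → body Δ=(0.0896, 0.0572, 0.9545) → world pose (0.0896, 0.0572, 0.9545)
step 2: ξ=(vx,vy,ωz)=(0.1050, 0.1150, 0.2955), dt=2.0 → body Δ=(0.1320, 0.2771, 0.5909) → world pose (-0.0602, 0.3251, 1.5455)
step 3: ξ=(vx,vy,ωz)=(-0.1500, 0.0300, -0.7273), dt=1.0 → body Δ=(-0.1267, 0.0796, -0.7273) → world pose (-0.1430, 0.2004, 0.8182)

(-0.1430, 0.2004, 0.8182)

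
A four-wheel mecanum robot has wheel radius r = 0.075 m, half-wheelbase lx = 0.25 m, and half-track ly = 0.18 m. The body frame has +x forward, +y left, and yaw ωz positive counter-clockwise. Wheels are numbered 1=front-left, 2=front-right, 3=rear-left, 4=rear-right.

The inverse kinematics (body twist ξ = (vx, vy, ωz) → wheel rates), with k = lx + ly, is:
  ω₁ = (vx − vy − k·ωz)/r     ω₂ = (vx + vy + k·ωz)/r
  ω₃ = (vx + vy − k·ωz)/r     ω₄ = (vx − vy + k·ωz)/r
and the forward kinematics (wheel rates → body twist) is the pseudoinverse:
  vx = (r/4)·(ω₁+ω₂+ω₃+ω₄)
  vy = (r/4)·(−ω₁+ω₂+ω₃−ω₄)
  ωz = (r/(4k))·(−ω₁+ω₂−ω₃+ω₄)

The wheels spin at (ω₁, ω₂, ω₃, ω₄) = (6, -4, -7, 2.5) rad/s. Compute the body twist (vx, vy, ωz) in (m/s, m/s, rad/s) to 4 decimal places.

k = lx + ly = 0.25 + 0.18 = 0.4300
ω₁+ω₂+ω₃+ω₄ = -2.5000  →  vx = (0.075/4)·-2.5000 = -0.0469
−ω₁+ω₂+ω₃−ω₄ = -19.5000  →  vy = (0.075/4)·-19.5000 = -0.3656
−ω₁+ω₂−ω₃+ω₄ = -0.5000  →  ωz = (0.075/1.7200)·-0.5000 = -0.0218

(-0.0469, -0.3656, -0.0218)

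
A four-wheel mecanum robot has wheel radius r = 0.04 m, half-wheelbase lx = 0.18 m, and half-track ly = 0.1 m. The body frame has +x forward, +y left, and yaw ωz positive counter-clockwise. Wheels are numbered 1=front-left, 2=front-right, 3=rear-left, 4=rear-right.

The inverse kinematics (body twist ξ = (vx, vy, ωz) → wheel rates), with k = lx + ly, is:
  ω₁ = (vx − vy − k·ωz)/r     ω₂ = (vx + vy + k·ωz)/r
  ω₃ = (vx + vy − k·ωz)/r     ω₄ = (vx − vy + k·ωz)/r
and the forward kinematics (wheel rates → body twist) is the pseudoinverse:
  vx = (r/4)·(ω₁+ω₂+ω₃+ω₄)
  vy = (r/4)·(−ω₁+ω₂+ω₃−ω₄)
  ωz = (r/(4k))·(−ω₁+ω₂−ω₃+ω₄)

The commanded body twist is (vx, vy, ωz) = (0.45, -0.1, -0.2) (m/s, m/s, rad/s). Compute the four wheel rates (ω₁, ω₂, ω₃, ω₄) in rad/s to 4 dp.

k = lx + ly = 0.18 + 0.1 = 0.2800;  k·ωz = 0.2800·-0.2 = -0.0560
ω₁ (FL) = (vx − vy − k·ωz)/r = 0.6060/0.04 = 15.1500
ω₂ (FR) = (vx + vy + k·ωz)/r = 0.2940/0.04 = 7.3500
ω₃ (RL) = (vx + vy − k·ωz)/r = 0.4060/0.04 = 10.1500
ω₄ (RR) = (vx − vy + k·ωz)/r = 0.4940/0.04 = 12.3500

(15.1500, 7.3500, 10.1500, 12.3500)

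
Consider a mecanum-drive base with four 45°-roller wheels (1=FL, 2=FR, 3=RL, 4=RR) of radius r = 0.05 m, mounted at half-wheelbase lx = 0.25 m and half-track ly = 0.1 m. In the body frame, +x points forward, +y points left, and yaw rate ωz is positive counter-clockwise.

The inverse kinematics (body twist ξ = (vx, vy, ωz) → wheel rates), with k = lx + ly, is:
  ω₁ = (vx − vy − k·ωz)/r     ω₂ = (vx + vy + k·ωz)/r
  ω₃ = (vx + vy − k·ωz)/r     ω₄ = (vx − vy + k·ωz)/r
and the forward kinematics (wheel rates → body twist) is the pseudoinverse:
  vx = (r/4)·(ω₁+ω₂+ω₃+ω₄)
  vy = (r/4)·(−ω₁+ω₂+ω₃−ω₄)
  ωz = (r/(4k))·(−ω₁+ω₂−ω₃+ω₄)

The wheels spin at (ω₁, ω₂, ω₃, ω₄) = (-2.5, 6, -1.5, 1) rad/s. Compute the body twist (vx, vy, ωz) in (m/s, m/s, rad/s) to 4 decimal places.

(0.0375, 0.0750, 0.3929)

k = lx + ly = 0.25 + 0.1 = 0.3500
ω₁+ω₂+ω₃+ω₄ = 3.0000  →  vx = (0.05/4)·3.0000 = 0.0375
−ω₁+ω₂+ω₃−ω₄ = 6.0000  →  vy = (0.05/4)·6.0000 = 0.0750
−ω₁+ω₂−ω₃+ω₄ = 11.0000  →  ωz = (0.05/1.4000)·11.0000 = 0.3929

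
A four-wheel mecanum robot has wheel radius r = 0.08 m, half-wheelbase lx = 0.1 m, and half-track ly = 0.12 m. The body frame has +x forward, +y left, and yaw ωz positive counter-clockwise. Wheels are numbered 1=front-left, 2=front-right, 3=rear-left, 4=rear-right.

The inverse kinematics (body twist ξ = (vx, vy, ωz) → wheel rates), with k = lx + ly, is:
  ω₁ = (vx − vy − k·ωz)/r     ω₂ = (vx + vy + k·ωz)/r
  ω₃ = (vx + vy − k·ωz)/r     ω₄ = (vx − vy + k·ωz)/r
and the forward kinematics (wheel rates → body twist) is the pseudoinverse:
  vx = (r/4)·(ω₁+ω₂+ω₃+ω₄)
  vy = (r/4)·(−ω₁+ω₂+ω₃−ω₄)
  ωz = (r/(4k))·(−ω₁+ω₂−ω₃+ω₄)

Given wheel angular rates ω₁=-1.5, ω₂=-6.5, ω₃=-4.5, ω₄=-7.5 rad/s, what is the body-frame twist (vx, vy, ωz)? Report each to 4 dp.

(-0.4000, -0.0400, -0.7273)

k = lx + ly = 0.1 + 0.12 = 0.2200
ω₁+ω₂+ω₃+ω₄ = -20.0000  →  vx = (0.08/4)·-20.0000 = -0.4000
−ω₁+ω₂+ω₃−ω₄ = -2.0000  →  vy = (0.08/4)·-2.0000 = -0.0400
−ω₁+ω₂−ω₃+ω₄ = -8.0000  →  ωz = (0.08/0.8800)·-8.0000 = -0.7273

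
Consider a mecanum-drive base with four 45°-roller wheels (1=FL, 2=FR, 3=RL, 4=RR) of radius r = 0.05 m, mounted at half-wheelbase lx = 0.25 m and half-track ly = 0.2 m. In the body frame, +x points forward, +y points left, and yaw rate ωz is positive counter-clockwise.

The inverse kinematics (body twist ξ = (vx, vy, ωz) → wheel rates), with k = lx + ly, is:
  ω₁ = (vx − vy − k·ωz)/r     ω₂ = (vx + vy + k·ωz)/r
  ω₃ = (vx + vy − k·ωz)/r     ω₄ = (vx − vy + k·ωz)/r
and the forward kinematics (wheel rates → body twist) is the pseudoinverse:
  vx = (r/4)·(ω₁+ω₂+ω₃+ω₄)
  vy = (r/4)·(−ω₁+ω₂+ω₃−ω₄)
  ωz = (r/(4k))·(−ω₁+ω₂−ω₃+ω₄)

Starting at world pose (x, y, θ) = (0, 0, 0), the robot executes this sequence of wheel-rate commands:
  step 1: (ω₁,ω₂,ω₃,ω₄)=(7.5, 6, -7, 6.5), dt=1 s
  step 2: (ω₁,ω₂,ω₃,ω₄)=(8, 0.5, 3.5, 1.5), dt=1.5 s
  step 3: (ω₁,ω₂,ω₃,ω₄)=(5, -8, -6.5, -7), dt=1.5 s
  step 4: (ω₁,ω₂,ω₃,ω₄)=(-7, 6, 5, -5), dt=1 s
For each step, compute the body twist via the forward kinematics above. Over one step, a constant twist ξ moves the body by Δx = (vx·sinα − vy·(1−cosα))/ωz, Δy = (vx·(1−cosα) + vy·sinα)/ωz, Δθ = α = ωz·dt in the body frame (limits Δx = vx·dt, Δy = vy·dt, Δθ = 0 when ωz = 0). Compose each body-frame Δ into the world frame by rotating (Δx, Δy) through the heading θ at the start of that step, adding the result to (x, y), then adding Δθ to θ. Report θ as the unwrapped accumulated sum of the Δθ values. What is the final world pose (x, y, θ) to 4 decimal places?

(0.2360, -0.0929, -0.5417)

step 1: ξ=(vx,vy,ωz)=(0.1625, -0.1875, 0.3333), dt=1.0 → body Δ=(0.1905, -0.1572, 0.3333) → world pose (0.1905, -0.1572, 0.3333)
step 2: ξ=(vx,vy,ωz)=(0.1688, -0.0688, -0.2639), dt=1.5 → body Δ=(0.2264, -0.1499, -0.3958) → world pose (0.4535, -0.2248, -0.0625)
step 3: ξ=(vx,vy,ωz)=(-0.2063, -0.1562, -0.3750), dt=1.5 → body Δ=(-0.3575, -0.1375, -0.5625) → world pose (0.0881, -0.3396, -0.6250)
step 4: ξ=(vx,vy,ωz)=(-0.0125, 0.2875, 0.0833), dt=1.0 → body Δ=(-0.0245, 0.2866, 0.0833) → world pose (0.2360, -0.0929, -0.5417)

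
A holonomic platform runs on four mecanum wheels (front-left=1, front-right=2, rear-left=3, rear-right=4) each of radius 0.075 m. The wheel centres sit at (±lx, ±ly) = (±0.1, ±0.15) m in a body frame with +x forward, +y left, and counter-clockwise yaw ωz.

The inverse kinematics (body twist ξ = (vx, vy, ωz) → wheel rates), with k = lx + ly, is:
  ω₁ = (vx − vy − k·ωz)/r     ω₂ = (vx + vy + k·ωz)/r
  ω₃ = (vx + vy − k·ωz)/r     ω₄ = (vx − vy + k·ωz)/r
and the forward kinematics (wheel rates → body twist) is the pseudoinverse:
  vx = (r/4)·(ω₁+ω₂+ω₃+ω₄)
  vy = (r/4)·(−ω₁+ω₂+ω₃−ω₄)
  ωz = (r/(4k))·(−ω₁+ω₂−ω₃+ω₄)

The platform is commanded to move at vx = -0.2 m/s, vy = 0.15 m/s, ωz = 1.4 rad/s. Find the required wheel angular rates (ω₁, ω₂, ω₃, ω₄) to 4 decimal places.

(-9.3333, 4.0000, -5.3333, 0.0000)

k = lx + ly = 0.1 + 0.15 = 0.2500;  k·ωz = 0.2500·1.4 = 0.3500
ω₁ (FL) = (vx − vy − k·ωz)/r = -0.7000/0.075 = -9.3333
ω₂ (FR) = (vx + vy + k·ωz)/r = 0.3000/0.075 = 4.0000
ω₃ (RL) = (vx + vy − k·ωz)/r = -0.4000/0.075 = -5.3333
ω₄ (RR) = (vx − vy + k·ωz)/r = 0.0000/0.075 = 0.0000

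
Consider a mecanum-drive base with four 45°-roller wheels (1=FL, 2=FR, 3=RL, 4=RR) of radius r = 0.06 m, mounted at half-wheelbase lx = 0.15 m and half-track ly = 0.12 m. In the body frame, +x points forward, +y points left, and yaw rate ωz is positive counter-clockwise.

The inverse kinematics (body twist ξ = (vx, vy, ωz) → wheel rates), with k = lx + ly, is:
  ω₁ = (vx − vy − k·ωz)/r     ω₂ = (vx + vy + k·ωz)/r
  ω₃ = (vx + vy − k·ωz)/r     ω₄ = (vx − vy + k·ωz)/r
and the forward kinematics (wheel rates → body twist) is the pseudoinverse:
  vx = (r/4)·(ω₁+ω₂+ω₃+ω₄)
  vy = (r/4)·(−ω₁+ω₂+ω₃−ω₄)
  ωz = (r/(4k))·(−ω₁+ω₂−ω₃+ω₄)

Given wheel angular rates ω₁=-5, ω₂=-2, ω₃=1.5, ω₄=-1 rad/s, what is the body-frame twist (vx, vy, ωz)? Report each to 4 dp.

(-0.0975, 0.0825, 0.0278)

k = lx + ly = 0.15 + 0.12 = 0.2700
ω₁+ω₂+ω₃+ω₄ = -6.5000  →  vx = (0.06/4)·-6.5000 = -0.0975
−ω₁+ω₂+ω₃−ω₄ = 5.5000  →  vy = (0.06/4)·5.5000 = 0.0825
−ω₁+ω₂−ω₃+ω₄ = 0.5000  →  ωz = (0.06/1.0800)·0.5000 = 0.0278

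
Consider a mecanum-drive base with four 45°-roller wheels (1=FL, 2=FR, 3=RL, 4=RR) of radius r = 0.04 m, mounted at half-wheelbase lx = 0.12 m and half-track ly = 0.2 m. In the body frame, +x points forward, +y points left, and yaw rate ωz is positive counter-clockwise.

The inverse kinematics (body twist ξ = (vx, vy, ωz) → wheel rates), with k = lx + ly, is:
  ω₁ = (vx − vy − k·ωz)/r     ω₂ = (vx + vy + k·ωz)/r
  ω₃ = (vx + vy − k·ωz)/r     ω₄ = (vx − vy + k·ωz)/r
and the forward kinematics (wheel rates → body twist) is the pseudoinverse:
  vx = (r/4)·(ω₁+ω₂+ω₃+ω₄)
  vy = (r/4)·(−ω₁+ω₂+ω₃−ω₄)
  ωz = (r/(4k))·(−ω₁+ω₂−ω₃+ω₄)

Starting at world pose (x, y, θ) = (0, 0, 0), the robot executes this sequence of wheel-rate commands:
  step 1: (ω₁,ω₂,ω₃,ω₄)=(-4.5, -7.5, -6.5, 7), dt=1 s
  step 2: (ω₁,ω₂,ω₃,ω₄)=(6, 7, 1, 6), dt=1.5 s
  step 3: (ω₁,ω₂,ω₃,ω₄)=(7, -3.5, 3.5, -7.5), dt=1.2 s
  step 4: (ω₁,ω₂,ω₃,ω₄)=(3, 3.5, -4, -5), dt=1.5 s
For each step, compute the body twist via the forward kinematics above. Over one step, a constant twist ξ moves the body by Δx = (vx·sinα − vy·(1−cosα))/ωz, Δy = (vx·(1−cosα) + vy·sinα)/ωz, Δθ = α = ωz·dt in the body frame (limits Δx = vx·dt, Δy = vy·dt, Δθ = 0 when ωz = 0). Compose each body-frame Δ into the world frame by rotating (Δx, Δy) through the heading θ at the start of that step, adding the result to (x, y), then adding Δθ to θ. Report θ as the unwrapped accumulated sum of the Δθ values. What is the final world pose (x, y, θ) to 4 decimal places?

step 1: ξ=(vx,vy,ωz)=(-0.1150, -0.1650, 0.3281), dt=1.0 → body Δ=(-0.0861, -0.1808, 0.3281) → world pose (-0.0861, -0.1808, 0.3281)
step 2: ξ=(vx,vy,ωz)=(0.2000, -0.0400, 0.1875), dt=1.5 → body Δ=(0.3044, -0.0173, 0.2812) → world pose (0.2077, -0.0990, 0.6094)
step 3: ξ=(vx,vy,ωz)=(-0.0050, 0.0050, -0.6719), dt=1.2 → body Δ=(-0.0031, 0.0077, -0.8063) → world pose (0.2007, -0.0945, -0.1969)
step 4: ξ=(vx,vy,ωz)=(-0.0250, 0.0150, -0.0156), dt=1.5 → body Δ=(-0.0372, 0.0229, -0.0234) → world pose (0.1687, -0.0647, -0.2203)

(0.1687, -0.0647, -0.2203)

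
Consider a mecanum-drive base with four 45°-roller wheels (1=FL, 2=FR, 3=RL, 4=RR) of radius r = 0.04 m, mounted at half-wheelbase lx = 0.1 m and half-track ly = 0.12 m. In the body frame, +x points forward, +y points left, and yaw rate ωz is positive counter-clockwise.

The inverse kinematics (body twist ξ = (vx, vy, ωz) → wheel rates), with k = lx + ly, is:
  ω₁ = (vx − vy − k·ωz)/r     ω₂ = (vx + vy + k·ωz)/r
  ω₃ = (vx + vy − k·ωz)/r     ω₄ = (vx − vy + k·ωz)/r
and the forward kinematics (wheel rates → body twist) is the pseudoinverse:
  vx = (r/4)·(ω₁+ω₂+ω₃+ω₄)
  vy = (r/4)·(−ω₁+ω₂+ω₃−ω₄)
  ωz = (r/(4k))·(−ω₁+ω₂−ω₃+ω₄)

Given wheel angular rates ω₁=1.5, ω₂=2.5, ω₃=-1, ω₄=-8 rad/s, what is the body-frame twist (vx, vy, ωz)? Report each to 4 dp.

(-0.0500, 0.0800, -0.2727)

k = lx + ly = 0.1 + 0.12 = 0.2200
ω₁+ω₂+ω₃+ω₄ = -5.0000  →  vx = (0.04/4)·-5.0000 = -0.0500
−ω₁+ω₂+ω₃−ω₄ = 8.0000  →  vy = (0.04/4)·8.0000 = 0.0800
−ω₁+ω₂−ω₃+ω₄ = -6.0000  →  ωz = (0.04/0.8800)·-6.0000 = -0.2727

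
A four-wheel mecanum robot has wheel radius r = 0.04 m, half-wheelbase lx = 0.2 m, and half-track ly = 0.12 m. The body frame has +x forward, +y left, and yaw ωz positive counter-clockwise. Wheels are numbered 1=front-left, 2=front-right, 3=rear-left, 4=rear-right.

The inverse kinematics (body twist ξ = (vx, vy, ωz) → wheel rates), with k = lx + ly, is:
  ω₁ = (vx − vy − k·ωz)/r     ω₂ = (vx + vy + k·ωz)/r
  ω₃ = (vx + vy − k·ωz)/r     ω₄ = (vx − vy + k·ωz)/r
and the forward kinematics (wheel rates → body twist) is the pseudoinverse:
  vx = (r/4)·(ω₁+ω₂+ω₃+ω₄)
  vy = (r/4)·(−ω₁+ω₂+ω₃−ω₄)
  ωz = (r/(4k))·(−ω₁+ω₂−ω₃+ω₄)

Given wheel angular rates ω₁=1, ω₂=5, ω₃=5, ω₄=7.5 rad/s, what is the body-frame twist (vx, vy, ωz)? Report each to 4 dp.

k = lx + ly = 0.2 + 0.12 = 0.3200
ω₁+ω₂+ω₃+ω₄ = 18.5000  →  vx = (0.04/4)·18.5000 = 0.1850
−ω₁+ω₂+ω₃−ω₄ = 1.5000  →  vy = (0.04/4)·1.5000 = 0.0150
−ω₁+ω₂−ω₃+ω₄ = 6.5000  →  ωz = (0.04/1.2800)·6.5000 = 0.2031

(0.1850, 0.0150, 0.2031)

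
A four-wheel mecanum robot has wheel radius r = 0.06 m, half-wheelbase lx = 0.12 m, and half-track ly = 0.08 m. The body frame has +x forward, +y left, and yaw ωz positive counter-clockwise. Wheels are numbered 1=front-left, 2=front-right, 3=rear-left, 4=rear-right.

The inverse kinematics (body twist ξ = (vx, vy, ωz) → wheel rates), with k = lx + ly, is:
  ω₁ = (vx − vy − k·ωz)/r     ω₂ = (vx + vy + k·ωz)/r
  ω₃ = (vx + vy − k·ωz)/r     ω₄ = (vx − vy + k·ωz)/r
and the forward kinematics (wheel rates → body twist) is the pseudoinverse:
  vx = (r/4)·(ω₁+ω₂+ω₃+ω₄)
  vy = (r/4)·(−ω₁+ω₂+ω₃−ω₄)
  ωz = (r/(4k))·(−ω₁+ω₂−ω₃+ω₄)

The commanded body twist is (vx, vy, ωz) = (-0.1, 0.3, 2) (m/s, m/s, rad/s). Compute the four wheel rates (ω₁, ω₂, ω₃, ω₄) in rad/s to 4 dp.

k = lx + ly = 0.12 + 0.08 = 0.2000;  k·ωz = 0.2000·2 = 0.4000
ω₁ (FL) = (vx − vy − k·ωz)/r = -0.8000/0.06 = -13.3333
ω₂ (FR) = (vx + vy + k·ωz)/r = 0.6000/0.06 = 10.0000
ω₃ (RL) = (vx + vy − k·ωz)/r = -0.2000/0.06 = -3.3333
ω₄ (RR) = (vx − vy + k·ωz)/r = 0.0000/0.06 = 0.0000

(-13.3333, 10.0000, -3.3333, 0.0000)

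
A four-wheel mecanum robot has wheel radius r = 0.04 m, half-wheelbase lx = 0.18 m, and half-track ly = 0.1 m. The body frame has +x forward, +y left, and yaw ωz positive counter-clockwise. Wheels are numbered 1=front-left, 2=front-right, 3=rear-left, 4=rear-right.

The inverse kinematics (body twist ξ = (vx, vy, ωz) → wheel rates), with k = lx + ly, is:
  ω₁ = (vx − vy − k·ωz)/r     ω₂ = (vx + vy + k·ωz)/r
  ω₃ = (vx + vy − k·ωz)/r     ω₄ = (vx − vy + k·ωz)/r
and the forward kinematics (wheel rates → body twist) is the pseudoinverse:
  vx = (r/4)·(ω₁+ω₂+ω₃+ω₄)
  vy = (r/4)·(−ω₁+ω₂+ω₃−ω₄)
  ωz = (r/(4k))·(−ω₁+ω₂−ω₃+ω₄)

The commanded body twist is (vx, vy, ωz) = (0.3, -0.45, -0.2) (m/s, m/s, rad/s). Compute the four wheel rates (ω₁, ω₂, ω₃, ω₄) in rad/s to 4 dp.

(20.1500, -5.1500, -2.3500, 17.3500)

k = lx + ly = 0.18 + 0.1 = 0.2800;  k·ωz = 0.2800·-0.2 = -0.0560
ω₁ (FL) = (vx − vy − k·ωz)/r = 0.8060/0.04 = 20.1500
ω₂ (FR) = (vx + vy + k·ωz)/r = -0.2060/0.04 = -5.1500
ω₃ (RL) = (vx + vy − k·ωz)/r = -0.0940/0.04 = -2.3500
ω₄ (RR) = (vx − vy + k·ωz)/r = 0.6940/0.04 = 17.3500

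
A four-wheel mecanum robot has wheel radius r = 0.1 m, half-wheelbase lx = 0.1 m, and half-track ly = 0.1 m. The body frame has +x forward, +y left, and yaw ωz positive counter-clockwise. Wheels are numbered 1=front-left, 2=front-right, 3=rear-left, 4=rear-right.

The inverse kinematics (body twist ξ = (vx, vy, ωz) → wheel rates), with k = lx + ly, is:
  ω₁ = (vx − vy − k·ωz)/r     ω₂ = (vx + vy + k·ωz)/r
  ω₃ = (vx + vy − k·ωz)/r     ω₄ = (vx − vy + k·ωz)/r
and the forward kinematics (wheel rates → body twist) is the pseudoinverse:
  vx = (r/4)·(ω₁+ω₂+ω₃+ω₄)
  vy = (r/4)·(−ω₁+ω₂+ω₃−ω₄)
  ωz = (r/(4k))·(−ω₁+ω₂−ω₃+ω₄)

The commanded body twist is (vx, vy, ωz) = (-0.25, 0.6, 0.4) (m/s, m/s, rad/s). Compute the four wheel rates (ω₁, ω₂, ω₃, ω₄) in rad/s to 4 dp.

k = lx + ly = 0.1 + 0.1 = 0.2000;  k·ωz = 0.2000·0.4 = 0.0800
ω₁ (FL) = (vx − vy − k·ωz)/r = -0.9300/0.1 = -9.3000
ω₂ (FR) = (vx + vy + k·ωz)/r = 0.4300/0.1 = 4.3000
ω₃ (RL) = (vx + vy − k·ωz)/r = 0.2700/0.1 = 2.7000
ω₄ (RR) = (vx − vy + k·ωz)/r = -0.7700/0.1 = -7.7000

(-9.3000, 4.3000, 2.7000, -7.7000)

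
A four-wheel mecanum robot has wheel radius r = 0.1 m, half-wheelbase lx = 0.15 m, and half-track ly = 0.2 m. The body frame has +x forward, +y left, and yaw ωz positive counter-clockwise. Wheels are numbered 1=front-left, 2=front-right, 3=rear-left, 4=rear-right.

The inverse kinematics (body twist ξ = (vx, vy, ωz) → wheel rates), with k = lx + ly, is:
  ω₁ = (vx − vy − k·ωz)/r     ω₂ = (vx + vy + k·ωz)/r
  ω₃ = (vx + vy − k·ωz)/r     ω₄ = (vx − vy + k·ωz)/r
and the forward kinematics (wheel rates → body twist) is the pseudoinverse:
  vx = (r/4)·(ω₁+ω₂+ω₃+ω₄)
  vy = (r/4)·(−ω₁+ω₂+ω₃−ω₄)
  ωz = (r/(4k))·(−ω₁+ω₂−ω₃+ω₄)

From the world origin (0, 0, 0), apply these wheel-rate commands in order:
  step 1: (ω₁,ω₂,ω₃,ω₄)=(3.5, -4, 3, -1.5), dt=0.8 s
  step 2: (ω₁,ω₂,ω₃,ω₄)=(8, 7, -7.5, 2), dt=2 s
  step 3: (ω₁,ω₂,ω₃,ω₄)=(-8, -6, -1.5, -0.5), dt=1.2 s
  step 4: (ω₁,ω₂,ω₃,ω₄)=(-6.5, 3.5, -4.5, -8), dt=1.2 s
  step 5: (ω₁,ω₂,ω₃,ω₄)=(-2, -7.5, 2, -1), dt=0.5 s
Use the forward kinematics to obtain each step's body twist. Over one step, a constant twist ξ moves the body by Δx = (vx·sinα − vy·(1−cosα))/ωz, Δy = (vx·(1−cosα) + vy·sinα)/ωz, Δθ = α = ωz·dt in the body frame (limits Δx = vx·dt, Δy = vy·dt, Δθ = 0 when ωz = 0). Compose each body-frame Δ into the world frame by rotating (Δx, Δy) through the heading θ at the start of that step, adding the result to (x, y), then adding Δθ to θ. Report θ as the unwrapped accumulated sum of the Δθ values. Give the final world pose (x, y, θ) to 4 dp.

step 1: ξ=(vx,vy,ωz)=(0.0250, -0.0750, -0.8571), dt=0.8 → body Δ=(-0.0013, -0.0620, -0.6857) → world pose (-0.0013, -0.0620, -0.6857)
step 2: ξ=(vx,vy,ωz)=(0.2375, -0.2625, 0.6071), dt=2.0 → body Δ=(0.6480, -0.1505, 1.2143) → world pose (0.4049, -0.5888, 0.5286)
step 3: ξ=(vx,vy,ωz)=(-0.4000, 0.0250, 0.2143), dt=1.2 → body Δ=(-0.4786, -0.0317, 0.2571) → world pose (0.0077, -0.8576, 0.7857)
step 4: ξ=(vx,vy,ωz)=(-0.3875, 0.3375, 0.4643), dt=1.2 → body Δ=(-0.5512, 0.2582, 0.5571) → world pose (-0.5646, -1.0650, 1.3429)
step 5: ξ=(vx,vy,ωz)=(-0.2125, -0.0625, -0.6071), dt=0.5 → body Δ=(-0.1093, -0.0148, -0.3036) → world pose (-0.5749, -1.1748, 1.0393)

(-0.5749, -1.1748, 1.0393)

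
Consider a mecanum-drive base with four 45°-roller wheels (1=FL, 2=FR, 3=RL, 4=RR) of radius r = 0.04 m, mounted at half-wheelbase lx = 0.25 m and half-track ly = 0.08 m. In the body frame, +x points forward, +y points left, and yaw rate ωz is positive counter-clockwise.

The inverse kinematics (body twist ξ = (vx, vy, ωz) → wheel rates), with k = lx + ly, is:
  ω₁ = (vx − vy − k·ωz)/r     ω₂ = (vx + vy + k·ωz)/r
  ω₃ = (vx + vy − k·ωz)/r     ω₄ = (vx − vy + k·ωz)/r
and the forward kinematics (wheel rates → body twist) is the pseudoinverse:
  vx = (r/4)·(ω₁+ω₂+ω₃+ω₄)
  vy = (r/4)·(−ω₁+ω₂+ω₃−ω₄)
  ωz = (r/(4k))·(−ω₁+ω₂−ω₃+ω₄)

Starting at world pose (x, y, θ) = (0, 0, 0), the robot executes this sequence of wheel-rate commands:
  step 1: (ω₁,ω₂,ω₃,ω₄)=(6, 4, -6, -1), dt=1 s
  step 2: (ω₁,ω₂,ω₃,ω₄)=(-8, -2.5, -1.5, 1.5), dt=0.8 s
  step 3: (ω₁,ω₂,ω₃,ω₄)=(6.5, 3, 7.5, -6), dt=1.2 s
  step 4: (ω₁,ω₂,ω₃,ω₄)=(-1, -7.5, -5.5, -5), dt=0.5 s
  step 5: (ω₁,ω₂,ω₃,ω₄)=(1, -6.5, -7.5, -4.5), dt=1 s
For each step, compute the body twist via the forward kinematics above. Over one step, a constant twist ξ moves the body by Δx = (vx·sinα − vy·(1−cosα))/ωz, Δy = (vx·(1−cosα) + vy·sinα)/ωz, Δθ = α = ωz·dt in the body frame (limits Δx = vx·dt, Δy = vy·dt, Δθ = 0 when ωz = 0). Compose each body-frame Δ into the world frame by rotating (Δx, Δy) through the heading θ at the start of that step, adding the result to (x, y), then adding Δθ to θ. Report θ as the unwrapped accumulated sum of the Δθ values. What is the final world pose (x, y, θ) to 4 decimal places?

(-0.2264, 0.0405, -0.5485)

step 1: ξ=(vx,vy,ωz)=(0.0300, -0.0700, 0.0909), dt=1.0 → body Δ=(0.0331, -0.0685, 0.0909) → world pose (0.0331, -0.0685, 0.0909)
step 2: ξ=(vx,vy,ωz)=(-0.1050, 0.0250, 0.2576), dt=0.8 → body Δ=(-0.0855, 0.0112, 0.2061) → world pose (-0.0530, -0.0651, 0.2970)
step 3: ξ=(vx,vy,ωz)=(0.1100, 0.1000, -0.5152), dt=1.2 → body Δ=(0.1597, 0.0730, -0.6182) → world pose (0.0783, 0.0514, -0.3212)
step 4: ξ=(vx,vy,ωz)=(-0.1900, -0.0700, -0.1818), dt=0.5 → body Δ=(-0.0965, -0.0306, -0.0909) → world pose (-0.0229, 0.0528, -0.4121)
step 5: ξ=(vx,vy,ωz)=(-0.1750, -0.1050, -0.1364), dt=1.0 → body Δ=(-0.1816, -0.0928, -0.1364) → world pose (-0.2264, 0.0405, -0.5485)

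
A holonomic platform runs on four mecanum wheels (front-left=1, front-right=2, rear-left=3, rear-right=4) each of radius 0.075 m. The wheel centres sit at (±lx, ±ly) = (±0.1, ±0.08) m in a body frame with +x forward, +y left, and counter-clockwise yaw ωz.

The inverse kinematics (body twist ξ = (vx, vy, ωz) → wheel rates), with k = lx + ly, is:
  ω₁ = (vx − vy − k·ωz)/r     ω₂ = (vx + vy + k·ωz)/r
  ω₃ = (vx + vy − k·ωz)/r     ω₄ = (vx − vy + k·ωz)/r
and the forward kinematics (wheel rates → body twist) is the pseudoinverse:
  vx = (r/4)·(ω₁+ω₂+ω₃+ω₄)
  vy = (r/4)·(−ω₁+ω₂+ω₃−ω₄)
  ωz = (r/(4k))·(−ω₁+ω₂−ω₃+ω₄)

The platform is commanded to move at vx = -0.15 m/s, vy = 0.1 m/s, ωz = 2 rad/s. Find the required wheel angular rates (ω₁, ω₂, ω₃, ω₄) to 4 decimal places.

k = lx + ly = 0.1 + 0.08 = 0.1800;  k·ωz = 0.1800·2 = 0.3600
ω₁ (FL) = (vx − vy − k·ωz)/r = -0.6100/0.075 = -8.1333
ω₂ (FR) = (vx + vy + k·ωz)/r = 0.3100/0.075 = 4.1333
ω₃ (RL) = (vx + vy − k·ωz)/r = -0.4100/0.075 = -5.4667
ω₄ (RR) = (vx − vy + k·ωz)/r = 0.1100/0.075 = 1.4667

(-8.1333, 4.1333, -5.4667, 1.4667)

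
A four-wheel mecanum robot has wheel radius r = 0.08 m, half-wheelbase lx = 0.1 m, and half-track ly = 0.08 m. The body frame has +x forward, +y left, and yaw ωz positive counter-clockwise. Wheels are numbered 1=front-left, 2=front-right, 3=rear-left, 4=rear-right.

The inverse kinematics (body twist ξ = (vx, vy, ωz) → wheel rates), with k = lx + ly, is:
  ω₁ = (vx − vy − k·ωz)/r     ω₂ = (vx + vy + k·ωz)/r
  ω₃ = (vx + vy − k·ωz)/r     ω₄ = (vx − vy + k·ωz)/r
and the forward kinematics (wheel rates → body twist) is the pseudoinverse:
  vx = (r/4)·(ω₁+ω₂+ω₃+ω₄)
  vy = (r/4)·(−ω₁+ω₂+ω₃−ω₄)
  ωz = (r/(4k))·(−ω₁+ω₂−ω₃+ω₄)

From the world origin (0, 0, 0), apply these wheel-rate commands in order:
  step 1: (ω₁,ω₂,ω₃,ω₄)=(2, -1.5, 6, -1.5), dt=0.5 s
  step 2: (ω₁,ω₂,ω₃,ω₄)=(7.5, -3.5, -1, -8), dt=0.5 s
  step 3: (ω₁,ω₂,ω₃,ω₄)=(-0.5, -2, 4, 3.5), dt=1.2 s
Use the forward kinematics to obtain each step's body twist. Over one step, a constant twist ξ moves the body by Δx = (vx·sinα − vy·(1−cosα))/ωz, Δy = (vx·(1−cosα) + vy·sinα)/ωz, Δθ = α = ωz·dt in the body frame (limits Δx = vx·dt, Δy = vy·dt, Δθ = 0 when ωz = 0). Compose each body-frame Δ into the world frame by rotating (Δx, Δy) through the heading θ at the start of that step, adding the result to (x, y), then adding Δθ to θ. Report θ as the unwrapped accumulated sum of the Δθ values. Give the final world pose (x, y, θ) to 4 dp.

(-0.0411, -0.0650, -1.8778)

step 1: ξ=(vx,vy,ωz)=(0.1000, 0.0800, -1.2222), dt=0.5 → body Δ=(0.0588, 0.0227, -0.6111) → world pose (0.0588, 0.0227, -0.6111)
step 2: ξ=(vx,vy,ωz)=(-0.1000, -0.0800, -2.0000), dt=0.5 → body Δ=(-0.0605, -0.0107, -1.0000) → world pose (0.0031, 0.0487, -1.6111)
step 3: ξ=(vx,vy,ωz)=(0.1000, -0.0200, -0.2222), dt=1.2 → body Δ=(0.1154, -0.0396, -0.2667) → world pose (-0.0411, -0.0650, -1.8778)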